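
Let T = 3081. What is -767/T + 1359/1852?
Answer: 212815/438924 ≈ 0.48486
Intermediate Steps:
-767/T + 1359/1852 = -767/3081 + 1359/1852 = -767*1/3081 + 1359*(1/1852) = -59/237 + 1359/1852 = 212815/438924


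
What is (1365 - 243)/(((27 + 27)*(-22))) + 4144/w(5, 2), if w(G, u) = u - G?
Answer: -24881/18 ≈ -1382.3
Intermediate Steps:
(1365 - 243)/(((27 + 27)*(-22))) + 4144/w(5, 2) = (1365 - 243)/(((27 + 27)*(-22))) + 4144/(2 - 1*5) = 1122/((54*(-22))) + 4144/(2 - 5) = 1122/(-1188) + 4144/(-3) = 1122*(-1/1188) + 4144*(-⅓) = -17/18 - 4144/3 = -24881/18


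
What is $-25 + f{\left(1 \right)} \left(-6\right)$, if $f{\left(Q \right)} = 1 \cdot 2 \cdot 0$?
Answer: $-25$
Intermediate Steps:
$f{\left(Q \right)} = 0$ ($f{\left(Q \right)} = 2 \cdot 0 = 0$)
$-25 + f{\left(1 \right)} \left(-6\right) = -25 + 0 \left(-6\right) = -25 + 0 = -25$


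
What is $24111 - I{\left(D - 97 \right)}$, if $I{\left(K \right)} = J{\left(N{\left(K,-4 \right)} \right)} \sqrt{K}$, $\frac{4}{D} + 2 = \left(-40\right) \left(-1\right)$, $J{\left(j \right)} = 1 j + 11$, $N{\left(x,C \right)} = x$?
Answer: $24111 + \frac{1632 i \sqrt{34979}}{361} \approx 24111.0 + 845.51 i$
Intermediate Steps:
$J{\left(j \right)} = 11 + j$ ($J{\left(j \right)} = j + 11 = 11 + j$)
$D = \frac{2}{19}$ ($D = \frac{4}{-2 - -40} = \frac{4}{-2 + 40} = \frac{4}{38} = 4 \cdot \frac{1}{38} = \frac{2}{19} \approx 0.10526$)
$I{\left(K \right)} = \sqrt{K} \left(11 + K\right)$ ($I{\left(K \right)} = \left(11 + K\right) \sqrt{K} = \sqrt{K} \left(11 + K\right)$)
$24111 - I{\left(D - 97 \right)} = 24111 - \sqrt{\frac{2}{19} - 97} \left(11 + \left(\frac{2}{19} - 97\right)\right) = 24111 - \sqrt{- \frac{1841}{19}} \left(11 - \frac{1841}{19}\right) = 24111 - \frac{i \sqrt{34979}}{19} \left(- \frac{1632}{19}\right) = 24111 - - \frac{1632 i \sqrt{34979}}{361} = 24111 + \frac{1632 i \sqrt{34979}}{361}$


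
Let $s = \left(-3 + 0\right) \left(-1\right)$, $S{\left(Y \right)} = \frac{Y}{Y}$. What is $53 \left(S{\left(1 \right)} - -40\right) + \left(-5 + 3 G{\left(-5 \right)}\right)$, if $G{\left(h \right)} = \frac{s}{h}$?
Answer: $\frac{10831}{5} \approx 2166.2$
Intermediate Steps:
$S{\left(Y \right)} = 1$
$s = 3$ ($s = \left(-3\right) \left(-1\right) = 3$)
$G{\left(h \right)} = \frac{3}{h}$
$53 \left(S{\left(1 \right)} - -40\right) + \left(-5 + 3 G{\left(-5 \right)}\right) = 53 \left(1 - -40\right) - \left(5 - 3 \frac{3}{-5}\right) = 53 \left(1 + 40\right) - \left(5 - 3 \cdot 3 \left(- \frac{1}{5}\right)\right) = 53 \cdot 41 + \left(-5 + 3 \left(- \frac{3}{5}\right)\right) = 2173 - \frac{34}{5} = \frac{10831}{5}$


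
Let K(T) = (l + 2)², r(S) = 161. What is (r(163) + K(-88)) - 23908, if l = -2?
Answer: -23747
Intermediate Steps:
K(T) = 0 (K(T) = (-2 + 2)² = 0² = 0)
(r(163) + K(-88)) - 23908 = (161 + 0) - 23908 = 161 - 23908 = -23747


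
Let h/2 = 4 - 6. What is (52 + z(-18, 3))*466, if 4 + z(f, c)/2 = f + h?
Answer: 0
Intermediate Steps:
h = -4 (h = 2*(4 - 6) = 2*(-2) = -4)
z(f, c) = -16 + 2*f (z(f, c) = -8 + 2*(f - 4) = -8 + 2*(-4 + f) = -8 + (-8 + 2*f) = -16 + 2*f)
(52 + z(-18, 3))*466 = (52 + (-16 + 2*(-18)))*466 = (52 + (-16 - 36))*466 = (52 - 52)*466 = 0*466 = 0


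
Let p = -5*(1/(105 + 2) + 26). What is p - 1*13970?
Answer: -1508705/107 ≈ -14100.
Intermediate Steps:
p = -13915/107 (p = -5*(1/107 + 26) = -5*2783/107 = -13915/107 ≈ -130.05)
p - 1*13970 = -13915/107 - 1*13970 = -13915/107 - 13970 = -1508705/107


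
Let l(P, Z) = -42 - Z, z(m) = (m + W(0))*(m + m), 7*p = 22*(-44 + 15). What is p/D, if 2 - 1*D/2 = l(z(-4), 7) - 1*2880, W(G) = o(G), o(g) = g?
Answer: -319/20517 ≈ -0.015548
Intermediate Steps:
W(G) = G
p = -638/7 (p = (22*(-44 + 15))/7 = (22*(-29))/7 = (⅐)*(-638) = -638/7 ≈ -91.143)
z(m) = 2*m² (z(m) = (m + 0)*(m + m) = m*(2*m) = 2*m²)
D = 5862 (D = 4 - 2*((-42 - 1*7) - 1*2880) = 4 - 2*((-42 - 7) - 2880) = 4 - 2*(-49 - 2880) = 4 - 2*(-2929) = 4 + 5858 = 5862)
p/D = -638/7/5862 = -638/7*1/5862 = -319/20517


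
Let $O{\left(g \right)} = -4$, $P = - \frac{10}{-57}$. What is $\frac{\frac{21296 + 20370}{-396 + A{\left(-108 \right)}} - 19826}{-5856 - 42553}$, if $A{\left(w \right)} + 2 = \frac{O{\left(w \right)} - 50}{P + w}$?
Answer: $\frac{24345796008}{59132319635} \approx 0.41172$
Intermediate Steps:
$P = \frac{10}{57}$ ($P = \left(-10\right) \left(- \frac{1}{57}\right) = \frac{10}{57} \approx 0.17544$)
$A{\left(w \right)} = -2 - \frac{54}{\frac{10}{57} + w}$ ($A{\left(w \right)} = -2 + \frac{-4 - 50}{\frac{10}{57} + w} = -2 - \frac{54}{\frac{10}{57} + w}$)
$\frac{\frac{21296 + 20370}{-396 + A{\left(-108 \right)}} - 19826}{-5856 - 42553} = \frac{\frac{21296 + 20370}{-396 + \frac{2 \left(-1549 - -6156\right)}{10 + 57 \left(-108\right)}} - 19826}{-5856 - 42553} = \frac{\frac{41666}{-396 + \frac{2 \left(-1549 + 6156\right)}{10 - 6156}} - 19826}{-48409} = \left(\frac{41666}{-396 + 2 \frac{1}{-6146} \cdot 4607} - 19826\right) \left(- \frac{1}{48409}\right) = \left(\frac{41666}{-396 + 2 \left(- \frac{1}{6146}\right) 4607} - 19826\right) \left(- \frac{1}{48409}\right) = \left(\frac{41666}{-396 - \frac{4607}{3073}} - 19826\right) \left(- \frac{1}{48409}\right) = \left(\frac{41666}{- \frac{1221515}{3073}} - 19826\right) \left(- \frac{1}{48409}\right) = \left(41666 \left(- \frac{3073}{1221515}\right) - 19826\right) \left(- \frac{1}{48409}\right) = \left(- \frac{128039618}{1221515} - 19826\right) \left(- \frac{1}{48409}\right) = \left(- \frac{24345796008}{1221515}\right) \left(- \frac{1}{48409}\right) = \frac{24345796008}{59132319635}$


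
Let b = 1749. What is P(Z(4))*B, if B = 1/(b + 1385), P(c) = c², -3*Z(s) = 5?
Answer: 25/28206 ≈ 0.00088634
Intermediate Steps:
Z(s) = -5/3 (Z(s) = -⅓*5 = -5/3)
B = 1/3134 (B = 1/(1749 + 1385) = 1/3134 ≈ 0.00031908)
P(Z(4))*B = (-5/3)²*(1/3134) = (25/9)*(1/3134) = 25/28206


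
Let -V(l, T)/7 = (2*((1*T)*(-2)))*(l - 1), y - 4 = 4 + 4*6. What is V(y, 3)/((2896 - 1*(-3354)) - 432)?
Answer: 1302/2909 ≈ 0.44758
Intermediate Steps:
y = 32 (y = 4 + (4 + 4*6) = 4 + (4 + 24) = 4 + 28 = 32)
V(l, T) = 28*T*(-1 + l) (V(l, T) = -7*2*((1*T)*(-2))*(l - 1) = -7*2*(T*(-2))*(-1 + l) = -7*2*(-2*T)*(-1 + l) = -7*(-4*T)*(-1 + l) = -(-28)*T*(-1 + l) = 28*T*(-1 + l))
V(y, 3)/((2896 - 1*(-3354)) - 432) = (28*3*(-1 + 32))/((2896 - 1*(-3354)) - 432) = (28*3*31)/((2896 + 3354) - 432) = 2604/(6250 - 432) = 2604/5818 = 2604*(1/5818) = 1302/2909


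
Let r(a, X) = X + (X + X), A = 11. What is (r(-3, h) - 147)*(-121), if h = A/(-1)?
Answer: 21780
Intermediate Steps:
h = -11 (h = 11/(-1) = 11*(-1) = -11)
r(a, X) = 3*X (r(a, X) = X + 2*X = 3*X)
(r(-3, h) - 147)*(-121) = (3*(-11) - 147)*(-121) = (-33 - 147)*(-121) = -180*(-121) = 21780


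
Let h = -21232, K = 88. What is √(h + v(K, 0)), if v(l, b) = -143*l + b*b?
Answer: 2*I*√8454 ≈ 183.89*I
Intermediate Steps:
v(l, b) = b² - 143*l (v(l, b) = -143*l + b² = b² - 143*l)
√(h + v(K, 0)) = √(-21232 + (0² - 143*88)) = √(-21232 + (0 - 12584)) = √(-21232 - 12584) = √(-33816) = 2*I*√8454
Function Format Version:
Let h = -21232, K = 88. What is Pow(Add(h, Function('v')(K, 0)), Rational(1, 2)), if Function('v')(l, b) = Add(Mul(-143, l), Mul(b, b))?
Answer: Mul(2, I, Pow(8454, Rational(1, 2))) ≈ Mul(183.89, I)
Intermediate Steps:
Function('v')(l, b) = Add(Pow(b, 2), Mul(-143, l)) (Function('v')(l, b) = Add(Mul(-143, l), Pow(b, 2)) = Add(Pow(b, 2), Mul(-143, l)))
Pow(Add(h, Function('v')(K, 0)), Rational(1, 2)) = Pow(Add(-21232, Add(Pow(0, 2), Mul(-143, 88))), Rational(1, 2)) = Pow(Add(-21232, Add(0, -12584)), Rational(1, 2)) = Pow(Add(-21232, -12584), Rational(1, 2)) = Pow(-33816, Rational(1, 2)) = Mul(2, I, Pow(8454, Rational(1, 2)))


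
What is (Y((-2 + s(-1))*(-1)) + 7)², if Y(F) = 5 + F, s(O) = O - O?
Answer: 196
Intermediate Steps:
s(O) = 0
(Y((-2 + s(-1))*(-1)) + 7)² = ((5 + (-2 + 0)*(-1)) + 7)² = ((5 - 2*(-1)) + 7)² = ((5 + 2) + 7)² = (7 + 7)² = 14² = 196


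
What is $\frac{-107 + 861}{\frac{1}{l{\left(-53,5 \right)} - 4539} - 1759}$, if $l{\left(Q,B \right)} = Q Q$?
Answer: $- \frac{1304420}{3043071} \approx -0.42865$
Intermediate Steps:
$l{\left(Q,B \right)} = Q^{2}$
$\frac{-107 + 861}{\frac{1}{l{\left(-53,5 \right)} - 4539} - 1759} = \frac{-107 + 861}{\frac{1}{\left(-53\right)^{2} - 4539} - 1759} = \frac{754}{\frac{1}{2809 - 4539} - 1759} = \frac{754}{\frac{1}{-1730} - 1759} = \frac{754}{- \frac{1}{1730} - 1759} = \frac{754}{- \frac{3043071}{1730}} = 754 \left(- \frac{1730}{3043071}\right) = - \frac{1304420}{3043071}$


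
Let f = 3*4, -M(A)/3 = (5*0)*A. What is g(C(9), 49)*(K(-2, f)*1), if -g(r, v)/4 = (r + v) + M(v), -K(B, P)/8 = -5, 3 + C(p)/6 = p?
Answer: -13600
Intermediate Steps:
M(A) = 0 (M(A) = -3*5*0*A = -0*A = -3*0 = 0)
C(p) = -18 + 6*p
f = 12
K(B, P) = 40 (K(B, P) = -8*(-5) = 40)
g(r, v) = -4*r - 4*v (g(r, v) = -4*((r + v) + 0) = -4*(r + v) = -4*r - 4*v)
g(C(9), 49)*(K(-2, f)*1) = (-4*(-18 + 6*9) - 4*49)*(40*1) = (-4*(-18 + 54) - 196)*40 = (-4*36 - 196)*40 = (-144 - 196)*40 = -340*40 = -13600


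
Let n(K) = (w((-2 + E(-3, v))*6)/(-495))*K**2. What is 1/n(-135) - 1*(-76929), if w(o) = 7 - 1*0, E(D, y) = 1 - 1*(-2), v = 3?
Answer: 218093704/2835 ≈ 76929.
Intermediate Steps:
E(D, y) = 3 (E(D, y) = 1 + 2 = 3)
w(o) = 7 (w(o) = 7 + 0 = 7)
n(K) = -7*K**2/495 (n(K) = (7/(-495))*K**2 = (7*(-1/495))*K**2 = -7*K**2/495)
1/n(-135) - 1*(-76929) = 1/(-7/495*(-135)**2) - 1*(-76929) = 1/(-7/495*18225) + 76929 = 1/(-2835/11) + 76929 = -11/2835 + 76929 = 218093704/2835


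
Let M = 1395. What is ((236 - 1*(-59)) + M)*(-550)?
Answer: -929500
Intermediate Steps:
((236 - 1*(-59)) + M)*(-550) = ((236 - 1*(-59)) + 1395)*(-550) = ((236 + 59) + 1395)*(-550) = (295 + 1395)*(-550) = 1690*(-550) = -929500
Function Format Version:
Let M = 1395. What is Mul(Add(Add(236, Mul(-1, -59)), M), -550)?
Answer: -929500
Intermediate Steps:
Mul(Add(Add(236, Mul(-1, -59)), M), -550) = Mul(Add(Add(236, Mul(-1, -59)), 1395), -550) = Mul(Add(Add(236, 59), 1395), -550) = Mul(Add(295, 1395), -550) = Mul(1690, -550) = -929500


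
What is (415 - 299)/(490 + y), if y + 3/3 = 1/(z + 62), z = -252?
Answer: 22040/92909 ≈ 0.23722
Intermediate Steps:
y = -191/190 (y = -1 + 1/(-252 + 62) = -1 + 1/(-190) = -1 - 1/190 = -191/190 ≈ -1.0053)
(415 - 299)/(490 + y) = (415 - 299)/(490 - 191/190) = 116/(92909/190) = 116*(190/92909) = 22040/92909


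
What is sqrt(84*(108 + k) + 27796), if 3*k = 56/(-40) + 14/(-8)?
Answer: sqrt(919495)/5 ≈ 191.78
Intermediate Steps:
k = -21/20 (k = (56/(-40) + 14/(-8))/3 = (56*(-1/40) + 14*(-1/8))/3 = (-7/5 - 7/4)/3 = (1/3)*(-63/20) = -21/20 ≈ -1.0500)
sqrt(84*(108 + k) + 27796) = sqrt(84*(108 - 21/20) + 27796) = sqrt(84*(2139/20) + 27796) = sqrt(44919/5 + 27796) = sqrt(183899/5) = sqrt(919495)/5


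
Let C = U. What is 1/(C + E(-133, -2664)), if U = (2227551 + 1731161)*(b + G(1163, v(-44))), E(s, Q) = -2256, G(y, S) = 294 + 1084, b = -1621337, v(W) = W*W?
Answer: -1/6412951135064 ≈ -1.5593e-13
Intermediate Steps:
v(W) = W²
G(y, S) = 1378
U = -6412951132808 (U = (2227551 + 1731161)*(-1621337 + 1378) = 3958712*(-1619959) = -6412951132808)
C = -6412951132808
1/(C + E(-133, -2664)) = 1/(-6412951132808 - 2256) = 1/(-6412951135064) = -1/6412951135064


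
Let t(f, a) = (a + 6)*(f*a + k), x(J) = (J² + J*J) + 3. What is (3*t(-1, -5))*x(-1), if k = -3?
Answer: 30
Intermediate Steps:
x(J) = 3 + 2*J² (x(J) = (J² + J²) + 3 = 2*J² + 3 = 3 + 2*J²)
t(f, a) = (-3 + a*f)*(6 + a) (t(f, a) = (a + 6)*(f*a - 3) = (6 + a)*(a*f - 3) = (6 + a)*(-3 + a*f) = (-3 + a*f)*(6 + a))
(3*t(-1, -5))*x(-1) = (3*(-18 - 3*(-5) - 1*(-5)² + 6*(-5)*(-1)))*(3 + 2*(-1)²) = (3*(-18 + 15 - 1*25 + 30))*(3 + 2*1) = (3*(-18 + 15 - 25 + 30))*(3 + 2) = (3*2)*5 = 6*5 = 30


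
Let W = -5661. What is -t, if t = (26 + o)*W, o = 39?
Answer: 367965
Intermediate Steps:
t = -367965 (t = (26 + 39)*(-5661) = 65*(-5661) = -367965)
-t = -1*(-367965) = 367965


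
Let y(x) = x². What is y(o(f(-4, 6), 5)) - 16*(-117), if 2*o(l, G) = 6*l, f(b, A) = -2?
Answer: 1908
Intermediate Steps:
o(l, G) = 3*l (o(l, G) = (6*l)/2 = 3*l)
y(o(f(-4, 6), 5)) - 16*(-117) = (3*(-2))² - 16*(-117) = (-6)² + 1872 = 36 + 1872 = 1908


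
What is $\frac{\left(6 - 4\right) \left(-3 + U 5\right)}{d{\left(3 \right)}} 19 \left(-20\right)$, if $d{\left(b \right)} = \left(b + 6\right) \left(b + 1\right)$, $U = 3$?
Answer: $- \frac{760}{3} \approx -253.33$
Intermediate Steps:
$d{\left(b \right)} = \left(1 + b\right) \left(6 + b\right)$ ($d{\left(b \right)} = \left(6 + b\right) \left(1 + b\right) = \left(1 + b\right) \left(6 + b\right)$)
$\frac{\left(6 - 4\right) \left(-3 + U 5\right)}{d{\left(3 \right)}} 19 \left(-20\right) = \frac{\left(6 - 4\right) \left(-3 + 3 \cdot 5\right)}{6 + 3^{2} + 7 \cdot 3} \cdot 19 \left(-20\right) = \frac{2 \left(-3 + 15\right)}{6 + 9 + 21} \cdot 19 \left(-20\right) = \frac{2 \cdot 12}{36} \cdot 19 \left(-20\right) = 24 \cdot \frac{1}{36} \cdot 19 \left(-20\right) = \frac{2}{3} \cdot 19 \left(-20\right) = \frac{38}{3} \left(-20\right) = - \frac{760}{3}$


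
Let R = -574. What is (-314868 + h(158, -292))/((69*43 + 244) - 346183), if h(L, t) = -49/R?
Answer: 25819169/28123704 ≈ 0.91806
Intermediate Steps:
h(L, t) = 7/82 (h(L, t) = -49/(-574) = -49*(-1/574) = 7/82)
(-314868 + h(158, -292))/((69*43 + 244) - 346183) = (-314868 + 7/82)/((69*43 + 244) - 346183) = -25819169/(82*((2967 + 244) - 346183)) = -25819169/(82*(3211 - 346183)) = -25819169/82/(-342972) = -25819169/82*(-1/342972) = 25819169/28123704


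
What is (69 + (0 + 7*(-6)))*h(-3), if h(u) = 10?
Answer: 270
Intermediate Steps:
(69 + (0 + 7*(-6)))*h(-3) = (69 + (0 + 7*(-6)))*10 = (69 + (0 - 42))*10 = (69 - 42)*10 = 27*10 = 270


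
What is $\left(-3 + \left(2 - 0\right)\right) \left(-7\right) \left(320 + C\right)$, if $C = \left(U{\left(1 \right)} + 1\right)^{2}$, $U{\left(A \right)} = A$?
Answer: $2268$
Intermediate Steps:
$C = 4$ ($C = \left(1 + 1\right)^{2} = 2^{2} = 4$)
$\left(-3 + \left(2 - 0\right)\right) \left(-7\right) \left(320 + C\right) = \left(-3 + \left(2 - 0\right)\right) \left(-7\right) \left(320 + 4\right) = \left(-3 + \left(2 + 0\right)\right) \left(-7\right) 324 = \left(-3 + 2\right) \left(-7\right) 324 = \left(-1\right) \left(-7\right) 324 = 7 \cdot 324 = 2268$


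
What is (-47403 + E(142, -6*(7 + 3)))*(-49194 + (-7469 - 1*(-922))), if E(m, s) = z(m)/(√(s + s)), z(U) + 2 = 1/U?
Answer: 2642290623 - 15774703*I*√30/8520 ≈ 2.6423e+9 - 10141.0*I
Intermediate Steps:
z(U) = -2 + 1/U
E(m, s) = √2*(-2 + 1/m)/(2*√s) (E(m, s) = (-2 + 1/m)/(√(s + s)) = (-2 + 1/m)/(√(2*s)) = (-2 + 1/m)/((√2*√s)) = (-2 + 1/m)*(√2/(2*√s)) = √2*(-2 + 1/m)/(2*√s))
(-47403 + E(142, -6*(7 + 3)))*(-49194 + (-7469 - 1*(-922))) = (-47403 + √2*(½ - 1*142)/(142*√(-6*(7 + 3))))*(-49194 + (-7469 - 1*(-922))) = (-47403 + √2*(1/142)*(½ - 142)/√(-6*10))*(-49194 + (-7469 + 922)) = (-47403 + √2*(1/142)*(-283/2)/√(-60))*(-49194 - 6547) = (-47403 + √2*(1/142)*(-I*√15/30)*(-283/2))*(-55741) = (-47403 + 283*I*√30/8520)*(-55741) = 2642290623 - 15774703*I*√30/8520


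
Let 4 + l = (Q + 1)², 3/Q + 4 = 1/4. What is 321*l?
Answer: -31779/25 ≈ -1271.2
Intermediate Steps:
Q = -⅘ (Q = 3/(-4 + 1/4) = 3/(-4 + 1*(¼)) = 3/(-4 + ¼) = 3/(-15/4) = 3*(-4/15) = -⅘ ≈ -0.80000)
l = -99/25 (l = -4 + (-⅘ + 1)² = -4 + (⅕)² = -4 + 1/25 = -99/25 ≈ -3.9600)
321*l = 321*(-99/25) = -31779/25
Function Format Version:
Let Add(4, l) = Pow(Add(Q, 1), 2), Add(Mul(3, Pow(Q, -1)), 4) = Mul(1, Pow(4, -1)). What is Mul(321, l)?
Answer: Rational(-31779, 25) ≈ -1271.2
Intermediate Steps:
Q = Rational(-4, 5) (Q = Mul(3, Pow(Add(-4, Mul(1, Pow(4, -1))), -1)) = Mul(3, Pow(Add(-4, Mul(1, Rational(1, 4))), -1)) = Mul(3, Pow(Add(-4, Rational(1, 4)), -1)) = Mul(3, Pow(Rational(-15, 4), -1)) = Mul(3, Rational(-4, 15)) = Rational(-4, 5) ≈ -0.80000)
l = Rational(-99, 25) (l = Add(-4, Pow(Add(Rational(-4, 5), 1), 2)) = Add(-4, Pow(Rational(1, 5), 2)) = Add(-4, Rational(1, 25)) = Rational(-99, 25) ≈ -3.9600)
Mul(321, l) = Mul(321, Rational(-99, 25)) = Rational(-31779, 25)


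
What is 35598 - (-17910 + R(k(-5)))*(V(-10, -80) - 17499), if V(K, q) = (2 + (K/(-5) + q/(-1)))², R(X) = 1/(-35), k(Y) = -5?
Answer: -6544959063/35 ≈ -1.8700e+8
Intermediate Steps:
R(X) = -1/35
V(K, q) = (2 - q - K/5)² (V(K, q) = (2 + (K*(-⅕) + q*(-1)))² = (2 + (-K/5 - q))² = (2 + (-q - K/5))² = (2 - q - K/5)²)
35598 - (-17910 + R(k(-5)))*(V(-10, -80) - 17499) = 35598 - (-17910 - 1/35)*((-10 - 10 + 5*(-80))²/25 - 17499) = 35598 - (-626851)*((-10 - 10 - 400)²/25 - 17499)/35 = 35598 - (-626851)*((1/25)*(-420)² - 17499)/35 = 35598 - (-626851)*((1/25)*176400 - 17499)/35 = 35598 - (-626851)*(7056 - 17499)/35 = 35598 - (-626851)*(-10443)/35 = 35598 - 1*6546204993/35 = 35598 - 6546204993/35 = -6544959063/35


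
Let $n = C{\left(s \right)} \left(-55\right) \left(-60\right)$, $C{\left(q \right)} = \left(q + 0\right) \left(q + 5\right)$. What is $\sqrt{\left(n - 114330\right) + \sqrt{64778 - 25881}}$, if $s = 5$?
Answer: $\sqrt{50670 + \sqrt{38897}} \approx 225.54$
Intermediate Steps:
$C{\left(q \right)} = q \left(5 + q\right)$
$n = 165000$ ($n = 5 \left(5 + 5\right) \left(-55\right) \left(-60\right) = 5 \cdot 10 \left(-55\right) \left(-60\right) = 50 \left(-55\right) \left(-60\right) = \left(-2750\right) \left(-60\right) = 165000$)
$\sqrt{\left(n - 114330\right) + \sqrt{64778 - 25881}} = \sqrt{\left(165000 - 114330\right) + \sqrt{64778 - 25881}} = \sqrt{50670 + \sqrt{38897}}$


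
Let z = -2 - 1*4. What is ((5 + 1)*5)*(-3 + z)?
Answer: -270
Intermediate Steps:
z = -6 (z = -2 - 4 = -6)
((5 + 1)*5)*(-3 + z) = ((5 + 1)*5)*(-3 - 6) = (6*5)*(-9) = 30*(-9) = -270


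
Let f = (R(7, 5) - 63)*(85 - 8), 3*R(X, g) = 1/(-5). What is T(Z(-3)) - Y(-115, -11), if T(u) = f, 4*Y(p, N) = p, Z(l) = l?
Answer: -289643/60 ≈ -4827.4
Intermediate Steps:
R(X, g) = -1/15 (R(X, g) = (⅓)/(-5) = (⅓)*(-⅕) = -1/15)
f = -72842/15 (f = (-1/15 - 63)*(85 - 8) = -946/15*77 = -72842/15 ≈ -4856.1)
Y(p, N) = p/4
T(u) = -72842/15
T(Z(-3)) - Y(-115, -11) = -72842/15 - (-115)/4 = -72842/15 - 1*(-115/4) = -72842/15 + 115/4 = -289643/60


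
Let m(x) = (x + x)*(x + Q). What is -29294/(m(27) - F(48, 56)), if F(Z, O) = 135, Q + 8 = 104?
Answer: -29294/6507 ≈ -4.5019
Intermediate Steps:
Q = 96 (Q = -8 + 104 = 96)
m(x) = 2*x*(96 + x) (m(x) = (x + x)*(x + 96) = (2*x)*(96 + x) = 2*x*(96 + x))
-29294/(m(27) - F(48, 56)) = -29294/(2*27*(96 + 27) - 1*135) = -29294/(2*27*123 - 135) = -29294/(6642 - 135) = -29294/6507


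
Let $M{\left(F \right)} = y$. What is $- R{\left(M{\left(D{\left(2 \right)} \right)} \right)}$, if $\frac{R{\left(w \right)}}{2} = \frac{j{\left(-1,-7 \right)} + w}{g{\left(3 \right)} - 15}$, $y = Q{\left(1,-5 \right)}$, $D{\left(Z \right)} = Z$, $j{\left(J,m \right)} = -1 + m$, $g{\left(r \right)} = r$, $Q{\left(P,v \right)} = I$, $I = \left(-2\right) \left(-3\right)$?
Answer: $- \frac{1}{3} \approx -0.33333$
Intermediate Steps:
$I = 6$
$Q{\left(P,v \right)} = 6$
$y = 6$
$M{\left(F \right)} = 6$
$R{\left(w \right)} = \frac{4}{3} - \frac{w}{6}$ ($R{\left(w \right)} = 2 \frac{\left(-1 - 7\right) + w}{3 - 15} = 2 \frac{-8 + w}{-12} = 2 \left(-8 + w\right) \left(- \frac{1}{12}\right) = 2 \left(\frac{2}{3} - \frac{w}{12}\right) = \frac{4}{3} - \frac{w}{6}$)
$- R{\left(M{\left(D{\left(2 \right)} \right)} \right)} = - (\frac{4}{3} - 1) = \left(-1\right) \frac{1}{3} = - \frac{1}{3}$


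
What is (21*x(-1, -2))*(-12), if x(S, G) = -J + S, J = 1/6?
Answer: 294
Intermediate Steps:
J = ⅙ ≈ 0.16667
x(S, G) = -⅙ + S (x(S, G) = -1*⅙ + S = -⅙ + S)
(21*x(-1, -2))*(-12) = (21*(-⅙ - 1))*(-12) = (21*(-7/6))*(-12) = -49/2*(-12) = 294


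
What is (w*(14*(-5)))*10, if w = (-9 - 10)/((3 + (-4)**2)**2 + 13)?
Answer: 6650/187 ≈ 35.562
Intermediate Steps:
w = -19/374 (w = -19/((3 + 16)**2 + 13) = -19/(19**2 + 13) = -19/(361 + 13) = -19/374 ≈ -0.050802)
(w*(14*(-5)))*10 = -133*(-5)/187*10 = -19/374*(-70)*10 = (665/187)*10 = 6650/187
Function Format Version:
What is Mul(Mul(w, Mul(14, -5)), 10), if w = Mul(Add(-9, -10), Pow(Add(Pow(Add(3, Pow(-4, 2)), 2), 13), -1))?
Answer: Rational(6650, 187) ≈ 35.562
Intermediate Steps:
w = Rational(-19, 374) (w = Mul(-19, Pow(Add(Pow(Add(3, 16), 2), 13), -1)) = Mul(-19, Pow(Add(Pow(19, 2), 13), -1)) = Mul(-19, Pow(Add(361, 13), -1)) = Mul(-19, Pow(374, -1)) = Mul(-19, Rational(1, 374)) = Rational(-19, 374) ≈ -0.050802)
Mul(Mul(w, Mul(14, -5)), 10) = Mul(Mul(Rational(-19, 374), Mul(14, -5)), 10) = Mul(Mul(Rational(-19, 374), -70), 10) = Mul(Rational(665, 187), 10) = Rational(6650, 187)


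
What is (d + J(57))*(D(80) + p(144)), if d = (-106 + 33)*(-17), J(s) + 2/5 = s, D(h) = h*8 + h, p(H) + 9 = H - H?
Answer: 4612968/5 ≈ 9.2259e+5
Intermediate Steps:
p(H) = -9 (p(H) = -9 + (H - H) = -9 + 0 = -9)
D(h) = 9*h (D(h) = 8*h + h = 9*h)
J(s) = -⅖ + s
d = 1241 (d = -73*(-17) = 1241)
(d + J(57))*(D(80) + p(144)) = (1241 + (-⅖ + 57))*(9*80 - 9) = (1241 + 283/5)*(720 - 9) = (6488/5)*711 = 4612968/5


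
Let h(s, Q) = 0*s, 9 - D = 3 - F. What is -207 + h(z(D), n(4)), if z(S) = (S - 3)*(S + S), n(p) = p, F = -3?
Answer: -207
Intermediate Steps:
D = 3 (D = 9 - (3 - 1*(-3)) = 9 - (3 + 3) = 9 - 1*6 = 9 - 6 = 3)
z(S) = 2*S*(-3 + S) (z(S) = (-3 + S)*(2*S) = 2*S*(-3 + S))
h(s, Q) = 0
-207 + h(z(D), n(4)) = -207 + 0 = -207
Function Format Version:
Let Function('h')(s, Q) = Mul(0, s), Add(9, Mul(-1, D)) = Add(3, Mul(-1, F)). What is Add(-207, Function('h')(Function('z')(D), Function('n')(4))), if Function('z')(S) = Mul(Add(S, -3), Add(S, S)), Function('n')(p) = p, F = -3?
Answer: -207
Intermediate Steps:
D = 3 (D = Add(9, Mul(-1, Add(3, Mul(-1, -3)))) = Add(9, Mul(-1, Add(3, 3))) = Add(9, Mul(-1, 6)) = Add(9, -6) = 3)
Function('z')(S) = Mul(2, S, Add(-3, S)) (Function('z')(S) = Mul(Add(-3, S), Mul(2, S)) = Mul(2, S, Add(-3, S)))
Function('h')(s, Q) = 0
Add(-207, Function('h')(Function('z')(D), Function('n')(4))) = Add(-207, 0) = -207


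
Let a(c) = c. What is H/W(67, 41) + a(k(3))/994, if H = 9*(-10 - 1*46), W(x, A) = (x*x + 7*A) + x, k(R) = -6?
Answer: -265017/2406971 ≈ -0.11010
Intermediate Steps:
W(x, A) = x + x² + 7*A (W(x, A) = (x² + 7*A) + x = x + x² + 7*A)
H = -504 (H = 9*(-10 - 46) = 9*(-56) = -504)
H/W(67, 41) + a(k(3))/994 = -504/(67 + 67² + 7*41) - 6/994 = -504/(67 + 4489 + 287) - 6*1/994 = -504/4843 - 3/497 = -265017/2406971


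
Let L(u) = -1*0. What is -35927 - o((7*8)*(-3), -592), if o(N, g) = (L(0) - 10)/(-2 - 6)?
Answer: -143713/4 ≈ -35928.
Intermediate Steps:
L(u) = 0
o(N, g) = 5/4 (o(N, g) = (0 - 10)/(-2 - 6) = -10/(-8) = -10*(-1/8) = 5/4)
-35927 - o((7*8)*(-3), -592) = -35927 - 1*5/4 = -35927 - 5/4 = -143713/4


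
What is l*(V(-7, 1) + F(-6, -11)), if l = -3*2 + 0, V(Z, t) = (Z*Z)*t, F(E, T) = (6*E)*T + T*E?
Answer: -3066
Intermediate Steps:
F(E, T) = 7*E*T (F(E, T) = 6*E*T + E*T = 7*E*T)
V(Z, t) = t*Z**2 (V(Z, t) = Z**2*t = t*Z**2)
l = -6 (l = -6 + 0 = -6)
l*(V(-7, 1) + F(-6, -11)) = -6*(1*(-7)**2 + 7*(-6)*(-11)) = -6*(1*49 + 462) = -6*(49 + 462) = -6*511 = -3066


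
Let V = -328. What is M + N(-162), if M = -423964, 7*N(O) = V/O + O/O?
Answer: -34341049/81 ≈ -4.2396e+5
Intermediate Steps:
N(O) = ⅐ - 328/(7*O) (N(O) = (-328/O + O/O)/7 = (-328/O + 1)/7 = (1 - 328/O)/7 = ⅐ - 328/(7*O))
M + N(-162) = -423964 + (⅐)*(-328 - 162)/(-162) = -423964 + (⅐)*(-1/162)*(-490) = -423964 + 35/81 = -34341049/81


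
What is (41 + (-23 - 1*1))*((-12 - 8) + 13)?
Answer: -119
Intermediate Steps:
(41 + (-23 - 1*1))*((-12 - 8) + 13) = (41 + (-23 - 1))*(-20 + 13) = (41 - 24)*(-7) = 17*(-7) = -119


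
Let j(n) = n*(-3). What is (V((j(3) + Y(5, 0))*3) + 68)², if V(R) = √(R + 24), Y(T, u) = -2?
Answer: 4615 + 408*I ≈ 4615.0 + 408.0*I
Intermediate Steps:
j(n) = -3*n
V(R) = √(24 + R)
(V((j(3) + Y(5, 0))*3) + 68)² = (√(24 + (-3*3 - 2)*3) + 68)² = (√(24 + (-9 - 2)*3) + 68)² = (√(24 - 11*3) + 68)² = (√(24 - 33) + 68)² = (√(-9) + 68)² = (3*I + 68)² = (68 + 3*I)²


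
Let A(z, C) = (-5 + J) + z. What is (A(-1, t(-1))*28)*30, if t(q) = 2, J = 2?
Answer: -3360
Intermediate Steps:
A(z, C) = -3 + z (A(z, C) = (-5 + 2) + z = -3 + z)
(A(-1, t(-1))*28)*30 = ((-3 - 1)*28)*30 = -4*28*30 = -112*30 = -3360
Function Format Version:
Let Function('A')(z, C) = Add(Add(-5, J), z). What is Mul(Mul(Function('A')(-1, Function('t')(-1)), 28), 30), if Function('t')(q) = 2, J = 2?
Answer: -3360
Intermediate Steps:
Function('A')(z, C) = Add(-3, z) (Function('A')(z, C) = Add(Add(-5, 2), z) = Add(-3, z))
Mul(Mul(Function('A')(-1, Function('t')(-1)), 28), 30) = Mul(Mul(Add(-3, -1), 28), 30) = Mul(Mul(-4, 28), 30) = Mul(-112, 30) = -3360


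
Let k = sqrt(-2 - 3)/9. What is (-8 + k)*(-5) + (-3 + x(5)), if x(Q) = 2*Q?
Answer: 47 - 5*I*sqrt(5)/9 ≈ 47.0 - 1.2423*I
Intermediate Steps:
k = I*sqrt(5)/9 (k = sqrt(-5)*(1/9) = (I*sqrt(5))*(1/9) = I*sqrt(5)/9 ≈ 0.24845*I)
(-8 + k)*(-5) + (-3 + x(5)) = (-8 + I*sqrt(5)/9)*(-5) + (-3 + 2*5) = (40 - 5*I*sqrt(5)/9) + (-3 + 10) = (40 - 5*I*sqrt(5)/9) + 7 = 47 - 5*I*sqrt(5)/9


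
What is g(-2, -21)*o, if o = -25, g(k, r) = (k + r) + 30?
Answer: -175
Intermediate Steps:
g(k, r) = 30 + k + r
g(-2, -21)*o = (30 - 2 - 21)*(-25) = 7*(-25) = -175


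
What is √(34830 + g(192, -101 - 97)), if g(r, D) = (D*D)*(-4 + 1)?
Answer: 9*I*√1022 ≈ 287.72*I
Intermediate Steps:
g(r, D) = -3*D² (g(r, D) = D²*(-3) = -3*D²)
√(34830 + g(192, -101 - 97)) = √(34830 - 3*(-101 - 97)²) = √(34830 - 3*(-198)²) = √(34830 - 3*39204) = √(34830 - 117612) = √(-82782) = 9*I*√1022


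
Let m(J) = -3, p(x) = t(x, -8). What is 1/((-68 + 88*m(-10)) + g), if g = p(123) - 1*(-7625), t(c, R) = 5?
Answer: 1/7298 ≈ 0.00013702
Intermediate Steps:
p(x) = 5
g = 7630 (g = 5 - 1*(-7625) = 5 + 7625 = 7630)
1/((-68 + 88*m(-10)) + g) = 1/((-68 + 88*(-3)) + 7630) = 1/((-68 - 264) + 7630) = 1/(-332 + 7630) = 1/7298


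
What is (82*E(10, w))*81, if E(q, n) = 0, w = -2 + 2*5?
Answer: 0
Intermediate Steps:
w = 8 (w = -2 + 10 = 8)
(82*E(10, w))*81 = (82*0)*81 = 0*81 = 0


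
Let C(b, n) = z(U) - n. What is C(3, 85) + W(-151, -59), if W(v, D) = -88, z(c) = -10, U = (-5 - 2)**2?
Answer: -183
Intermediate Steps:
U = 49 (U = (-7)**2 = 49)
C(b, n) = -10 - n
C(3, 85) + W(-151, -59) = (-10 - 1*85) - 88 = (-10 - 85) - 88 = -95 - 88 = -183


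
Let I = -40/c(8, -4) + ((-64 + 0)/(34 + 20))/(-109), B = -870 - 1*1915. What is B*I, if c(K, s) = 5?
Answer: 65480920/2943 ≈ 22250.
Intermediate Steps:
B = -2785 (B = -870 - 1915 = -2785)
I = -23512/2943 (I = -40/5 + ((-64 + 0)/(34 + 20))/(-109) = -40*1/5 - 64/54*(-1/109) = -8 - 64*1/54*(-1/109) = -8 - 32/27*(-1/109) = -8 + 32/2943 = -23512/2943 ≈ -7.9891)
B*I = -2785*(-23512/2943) = 65480920/2943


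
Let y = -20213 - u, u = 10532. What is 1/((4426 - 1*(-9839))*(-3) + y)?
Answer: -1/73540 ≈ -1.3598e-5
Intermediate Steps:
y = -30745 (y = -20213 - 1*10532 = -20213 - 10532 = -30745)
1/((4426 - 1*(-9839))*(-3) + y) = 1/((4426 - 1*(-9839))*(-3) - 30745) = 1/((4426 + 9839)*(-3) - 30745) = 1/(14265*(-3) - 30745) = 1/(-42795 - 30745) = 1/(-73540) = -1/73540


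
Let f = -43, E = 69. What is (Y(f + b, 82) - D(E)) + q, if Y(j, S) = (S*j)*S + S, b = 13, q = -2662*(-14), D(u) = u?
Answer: -164439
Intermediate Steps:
q = 37268
Y(j, S) = S + j*S² (Y(j, S) = j*S² + S = S + j*S²)
(Y(f + b, 82) - D(E)) + q = (82*(1 + 82*(-43 + 13)) - 1*69) + 37268 = (82*(1 + 82*(-30)) - 69) + 37268 = (82*(1 - 2460) - 69) + 37268 = (82*(-2459) - 69) + 37268 = (-201638 - 69) + 37268 = -201707 + 37268 = -164439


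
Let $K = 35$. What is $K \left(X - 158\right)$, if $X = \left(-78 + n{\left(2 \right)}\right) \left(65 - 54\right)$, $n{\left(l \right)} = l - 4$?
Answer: $-36330$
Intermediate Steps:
$n{\left(l \right)} = -4 + l$ ($n{\left(l \right)} = l - 4 = -4 + l$)
$X = -880$ ($X = \left(-78 + \left(-4 + 2\right)\right) \left(65 - 54\right) = \left(-78 - 2\right) 11 = \left(-80\right) 11 = -880$)
$K \left(X - 158\right) = 35 \left(-880 - 158\right) = 35 \left(-1038\right) = -36330$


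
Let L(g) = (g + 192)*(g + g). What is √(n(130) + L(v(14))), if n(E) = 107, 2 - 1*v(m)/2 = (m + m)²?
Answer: √4291723 ≈ 2071.6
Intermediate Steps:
v(m) = 4 - 8*m² (v(m) = 4 - 2*(m + m)² = 4 - 2*4*m² = 4 - 8*m²)
L(g) = 2*g*(192 + g) (L(g) = (192 + g)*(2*g) = 2*g*(192 + g))
√(n(130) + L(v(14))) = √(107 + 2*(4 - 8*14²)*(192 + (4 - 8*14²))) = √(107 + 2*(4 - 8*196)*(192 + (4 - 8*196))) = √(107 + 2*(4 - 1568)*(192 + (4 - 1568))) = √(107 + 2*(-1564)*(192 - 1564)) = √(107 + 2*(-1564)*(-1372)) = √(107 + 4291616) = √4291723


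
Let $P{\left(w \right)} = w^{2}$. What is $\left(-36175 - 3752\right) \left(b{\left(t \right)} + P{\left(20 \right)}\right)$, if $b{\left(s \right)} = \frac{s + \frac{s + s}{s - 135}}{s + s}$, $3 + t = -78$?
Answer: $- \frac{1151321663}{72} \approx -1.5991 \cdot 10^{7}$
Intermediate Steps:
$t = -81$ ($t = -3 - 78 = -81$)
$b{\left(s \right)} = \frac{s + \frac{2 s}{-135 + s}}{2 s}$
$\left(-36175 - 3752\right) \left(b{\left(t \right)} + P{\left(20 \right)}\right) = \left(-36175 - 3752\right) \left(\frac{-133 - 81}{2 \left(-135 - 81\right)} + 20^{2}\right) = - 39927 \left(\frac{1}{2} \frac{1}{-216} \left(-214\right) + 400\right) = - 39927 \left(\frac{1}{2} \left(- \frac{1}{216}\right) \left(-214\right) + 400\right) = - 39927 \left(\frac{107}{216} + 400\right) = \left(-39927\right) \frac{86507}{216} = - \frac{1151321663}{72}$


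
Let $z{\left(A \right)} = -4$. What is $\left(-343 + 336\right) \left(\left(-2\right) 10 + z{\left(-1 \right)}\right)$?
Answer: $168$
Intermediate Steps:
$\left(-343 + 336\right) \left(\left(-2\right) 10 + z{\left(-1 \right)}\right) = \left(-343 + 336\right) \left(\left(-2\right) 10 - 4\right) = - 7 \left(-20 - 4\right) = \left(-7\right) \left(-24\right) = 168$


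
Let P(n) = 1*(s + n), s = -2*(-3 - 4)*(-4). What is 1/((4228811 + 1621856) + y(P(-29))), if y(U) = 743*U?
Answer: 1/5787512 ≈ 1.7279e-7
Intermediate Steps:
s = -56 (s = -2*(-7)*(-4) = 14*(-4) = -56)
P(n) = -56 + n (P(n) = 1*(-56 + n) = -56 + n)
1/((4228811 + 1621856) + y(P(-29))) = 1/((4228811 + 1621856) + 743*(-56 - 29)) = 1/(5850667 + 743*(-85)) = 1/(5850667 - 63155) = 1/5787512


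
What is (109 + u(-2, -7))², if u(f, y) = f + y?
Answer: 10000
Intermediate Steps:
(109 + u(-2, -7))² = (109 + (-2 - 7))² = (109 - 9)² = 100² = 10000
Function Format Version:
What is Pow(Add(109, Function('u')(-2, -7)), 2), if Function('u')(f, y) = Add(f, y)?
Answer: 10000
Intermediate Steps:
Pow(Add(109, Function('u')(-2, -7)), 2) = Pow(Add(109, Add(-2, -7)), 2) = Pow(Add(109, -9), 2) = Pow(100, 2) = 10000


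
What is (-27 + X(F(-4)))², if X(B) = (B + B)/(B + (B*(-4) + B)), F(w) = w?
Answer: 784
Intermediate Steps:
X(B) = -1 (X(B) = (2*B)/(B + (-4*B + B)) = (2*B)/(B - 3*B) = (2*B)/((-2*B)) = (2*B)*(-1/(2*B)) = -1)
(-27 + X(F(-4)))² = (-27 - 1)² = (-28)² = 784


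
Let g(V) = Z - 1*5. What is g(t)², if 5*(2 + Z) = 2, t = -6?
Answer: 1089/25 ≈ 43.560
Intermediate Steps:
Z = -8/5 (Z = -2 + (⅕)*2 = -2 + ⅖ = -8/5 ≈ -1.6000)
g(V) = -33/5 (g(V) = -8/5 - 1*5 = -8/5 - 5 = -33/5)
g(t)² = (-33/5)² = 1089/25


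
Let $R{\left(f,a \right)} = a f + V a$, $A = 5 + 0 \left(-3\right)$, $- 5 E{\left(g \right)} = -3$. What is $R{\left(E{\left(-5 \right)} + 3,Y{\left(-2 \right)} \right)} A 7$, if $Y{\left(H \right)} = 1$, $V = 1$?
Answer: $161$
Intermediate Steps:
$E{\left(g \right)} = \frac{3}{5}$ ($E{\left(g \right)} = \left(- \frac{1}{5}\right) \left(-3\right) = \frac{3}{5}$)
$A = 5$ ($A = 5 + 0 = 5$)
$R{\left(f,a \right)} = a + a f$ ($R{\left(f,a \right)} = a f + 1 a = a f + a = a + a f$)
$R{\left(E{\left(-5 \right)} + 3,Y{\left(-2 \right)} \right)} A 7 = 1 \left(1 + \left(\frac{3}{5} + 3\right)\right) 5 \cdot 7 = 1 \left(1 + \frac{18}{5}\right) 5 \cdot 7 = 1 \cdot \frac{23}{5} \cdot 5 \cdot 7 = \frac{23}{5} \cdot 5 \cdot 7 = 23 \cdot 7 = 161$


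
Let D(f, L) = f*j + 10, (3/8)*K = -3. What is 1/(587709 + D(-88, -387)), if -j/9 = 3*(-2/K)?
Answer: 1/588313 ≈ 1.6998e-6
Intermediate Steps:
K = -8 (K = (8/3)*(-3) = -8)
j = -27/4 (j = -27*(-2/(-8)) = -27*(-2*(-⅛)) = -27/4 ≈ -6.7500)
D(f, L) = 10 - 27*f/4 (D(f, L) = f*(-27/4) + 10 = -27*f/4 + 10 = 10 - 27*f/4)
1/(587709 + D(-88, -387)) = 1/(587709 + (10 - 27/4*(-88))) = 1/(587709 + (10 + 594)) = 1/(587709 + 604) = 1/588313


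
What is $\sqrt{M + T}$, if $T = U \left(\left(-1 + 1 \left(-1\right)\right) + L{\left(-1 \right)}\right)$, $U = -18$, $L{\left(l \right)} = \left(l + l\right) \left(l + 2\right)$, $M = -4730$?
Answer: $i \sqrt{4658} \approx 68.25 i$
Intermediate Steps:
$L{\left(l \right)} = 2 l \left(2 + l\right)$
$T = 72$ ($T = - 18 \left(\left(-1 + 1 \left(-1\right)\right) + 2 \left(-1\right) \left(2 - 1\right)\right) = - 18 \left(\left(-1 - 1\right) + 2 \left(-1\right) 1\right) = - 18 \left(-2 - 2\right) = \left(-18\right) \left(-4\right) = 72$)
$\sqrt{M + T} = \sqrt{-4730 + 72} = \sqrt{-4658} = i \sqrt{4658}$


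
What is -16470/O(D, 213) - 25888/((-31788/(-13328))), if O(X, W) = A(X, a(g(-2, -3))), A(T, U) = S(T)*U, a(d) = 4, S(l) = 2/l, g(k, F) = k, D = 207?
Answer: -13891849079/31788 ≈ -4.3702e+5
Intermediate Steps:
A(T, U) = 2*U/T (A(T, U) = (2/T)*U = 2*U/T)
O(X, W) = 8/X (O(X, W) = 2*4/X = 8/X)
-16470/O(D, 213) - 25888/((-31788/(-13328))) = -16470/(8/207) - 25888/((-31788/(-13328))) = -16470/(8*(1/207)) - 25888/((-31788*(-1/13328))) = -16470/8/207 - 25888/7947/3332 = -16470*207/8 - 25888*3332/7947 = -1704645/4 - 86258816/7947 = -13891849079/31788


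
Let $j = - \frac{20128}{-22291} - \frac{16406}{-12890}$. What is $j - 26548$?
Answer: $- \frac{3813718983227}{143665495} \approx -26546.0$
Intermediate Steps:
$j = \frac{312578033}{143665495}$ ($j = \left(-20128\right) \left(- \frac{1}{22291}\right) - - \frac{8203}{6445} = \frac{20128}{22291} + \frac{8203}{6445} = \frac{312578033}{143665495} \approx 2.1757$)
$j - 26548 = \frac{312578033}{143665495} - 26548 = - \frac{3813718983227}{143665495}$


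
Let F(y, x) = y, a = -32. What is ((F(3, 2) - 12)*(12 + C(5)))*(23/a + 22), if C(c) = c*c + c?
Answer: -128709/16 ≈ -8044.3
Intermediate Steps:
C(c) = c + c² (C(c) = c² + c = c + c²)
((F(3, 2) - 12)*(12 + C(5)))*(23/a + 22) = ((3 - 12)*(12 + 5*(1 + 5)))*(23/(-32) + 22) = (-9*(12 + 5*6))*(23*(-1/32) + 22) = (-9*(12 + 30))*(-23/32 + 22) = -9*42*(681/32) = -378*681/32 = -128709/16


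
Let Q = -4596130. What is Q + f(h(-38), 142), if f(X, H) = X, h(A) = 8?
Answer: -4596122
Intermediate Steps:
Q + f(h(-38), 142) = -4596130 + 8 = -4596122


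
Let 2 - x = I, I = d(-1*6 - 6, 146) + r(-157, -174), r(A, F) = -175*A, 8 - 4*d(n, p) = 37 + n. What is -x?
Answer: 109875/4 ≈ 27469.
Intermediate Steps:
d(n, p) = -29/4 - n/4 (d(n, p) = 2 - (37 + n)/4 = 2 + (-37/4 - n/4) = -29/4 - n/4)
I = 109883/4 (I = (-29/4 - (-1*6 - 6)/4) - 175*(-157) = (-29/4 - (-6 - 6)/4) + 27475 = (-29/4 - ¼*(-12)) + 27475 = (-29/4 + 3) + 27475 = -17/4 + 27475 = 109883/4 ≈ 27471.)
x = -109875/4 (x = 2 - 1*109883/4 = 2 - 109883/4 = -109875/4 ≈ -27469.)
-x = -1*(-109875/4) = 109875/4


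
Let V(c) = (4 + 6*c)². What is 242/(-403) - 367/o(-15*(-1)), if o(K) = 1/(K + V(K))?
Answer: -1309071993/403 ≈ -3.2483e+6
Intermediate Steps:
o(K) = 1/(K + 4*(2 + 3*K)²)
242/(-403) - 367/o(-15*(-1)) = 242/(-403) - (5505 + 1468*(2 + 3*(-15*(-1)))²) = 242*(-1/403) - (5505 + 1468*(2 + 3*15)²) = -242/403 - (5505 + 1468*(2 + 45)²) = -242/403 - 367/(1/(15 + 4*47²)) = -242/403 - 367/(1/(15 + 4*2209)) = -242/403 - 367/(1/(15 + 8836)) = -242/403 - 367/(1/8851) = -242/403 - 367/1/8851 = -242/403 - 367*8851 = -242/403 - 3248317 = -1309071993/403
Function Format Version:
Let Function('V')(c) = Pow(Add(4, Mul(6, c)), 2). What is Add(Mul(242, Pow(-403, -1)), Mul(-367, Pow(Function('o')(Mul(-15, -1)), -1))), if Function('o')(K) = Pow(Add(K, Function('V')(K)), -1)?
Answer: Rational(-1309071993, 403) ≈ -3.2483e+6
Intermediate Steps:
Function('o')(K) = Pow(Add(K, Mul(4, Pow(Add(2, Mul(3, K)), 2))), -1)
Add(Mul(242, Pow(-403, -1)), Mul(-367, Pow(Function('o')(Mul(-15, -1)), -1))) = Add(Mul(242, Pow(-403, -1)), Mul(-367, Pow(Pow(Add(Mul(-15, -1), Mul(4, Pow(Add(2, Mul(3, Mul(-15, -1))), 2))), -1), -1))) = Add(Mul(242, Rational(-1, 403)), Mul(-367, Pow(Pow(Add(15, Mul(4, Pow(Add(2, Mul(3, 15)), 2))), -1), -1))) = Add(Rational(-242, 403), Mul(-367, Pow(Pow(Add(15, Mul(4, Pow(Add(2, 45), 2))), -1), -1))) = Add(Rational(-242, 403), Mul(-367, Pow(Pow(Add(15, Mul(4, Pow(47, 2))), -1), -1))) = Add(Rational(-242, 403), Mul(-367, Pow(Pow(Add(15, Mul(4, 2209)), -1), -1))) = Add(Rational(-242, 403), Mul(-367, Pow(Pow(Add(15, 8836), -1), -1))) = Add(Rational(-242, 403), Mul(-367, Pow(Pow(8851, -1), -1))) = Add(Rational(-242, 403), Mul(-367, Pow(Rational(1, 8851), -1))) = Add(Rational(-242, 403), Mul(-367, 8851)) = Add(Rational(-242, 403), -3248317) = Rational(-1309071993, 403)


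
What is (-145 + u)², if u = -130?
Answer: 75625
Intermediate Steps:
(-145 + u)² = (-145 - 130)² = (-275)² = 75625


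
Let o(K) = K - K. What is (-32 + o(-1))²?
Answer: 1024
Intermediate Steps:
o(K) = 0
(-32 + o(-1))² = (-32 + 0)² = (-32)² = 1024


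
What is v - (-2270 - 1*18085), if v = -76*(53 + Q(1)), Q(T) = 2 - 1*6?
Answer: 16631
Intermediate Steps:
Q(T) = -4 (Q(T) = 2 - 6 = -4)
v = -3724 (v = -76*(53 - 4) = -76*49 = -3724)
v - (-2270 - 1*18085) = -3724 - (-2270 - 1*18085) = -3724 - (-2270 - 18085) = -3724 - 1*(-20355) = -3724 + 20355 = 16631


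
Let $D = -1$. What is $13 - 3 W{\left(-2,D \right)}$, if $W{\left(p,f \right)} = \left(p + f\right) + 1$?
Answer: $19$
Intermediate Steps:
$W{\left(p,f \right)} = 1 + f + p$ ($W{\left(p,f \right)} = \left(f + p\right) + 1 = 1 + f + p$)
$13 - 3 W{\left(-2,D \right)} = 13 - 3 \left(1 - 1 - 2\right) = 13 - -6 = 13 + 6 = 19$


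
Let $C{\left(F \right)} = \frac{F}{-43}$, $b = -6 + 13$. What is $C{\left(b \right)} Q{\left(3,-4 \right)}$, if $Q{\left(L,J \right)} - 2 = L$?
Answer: $- \frac{35}{43} \approx -0.81395$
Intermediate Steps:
$Q{\left(L,J \right)} = 2 + L$
$b = 7$
$C{\left(F \right)} = - \frac{F}{43}$ ($C{\left(F \right)} = F \left(- \frac{1}{43}\right) = - \frac{F}{43}$)
$C{\left(b \right)} Q{\left(3,-4 \right)} = \left(- \frac{1}{43}\right) 7 \left(2 + 3\right) = \left(- \frac{7}{43}\right) 5 = - \frac{35}{43}$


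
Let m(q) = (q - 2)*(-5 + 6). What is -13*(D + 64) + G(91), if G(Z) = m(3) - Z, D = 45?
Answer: -1507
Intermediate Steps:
m(q) = -2 + q (m(q) = (-2 + q)*1 = -2 + q)
G(Z) = 1 - Z (G(Z) = (-2 + 3) - Z = 1 - Z)
-13*(D + 64) + G(91) = -13*(45 + 64) + (1 - 1*91) = -13*109 + (1 - 91) = -1417 - 90 = -1507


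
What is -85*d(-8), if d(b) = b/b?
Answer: -85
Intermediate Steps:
d(b) = 1
-85*d(-8) = -85*1 = -85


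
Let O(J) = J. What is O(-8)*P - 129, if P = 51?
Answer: -537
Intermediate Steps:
O(-8)*P - 129 = -8*51 - 129 = -408 - 129 = -537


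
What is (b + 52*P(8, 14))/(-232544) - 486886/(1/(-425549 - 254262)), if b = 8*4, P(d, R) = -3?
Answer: 19242461298030287/58136 ≈ 3.3099e+11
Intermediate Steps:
b = 32
(b + 52*P(8, 14))/(-232544) - 486886/(1/(-425549 - 254262)) = (32 + 52*(-3))/(-232544) - 486886/(1/(-425549 - 254262)) = (32 - 156)*(-1/232544) - 486886/(1/(-679811)) = -124*(-1/232544) - 486886/(-1/679811) = 31/58136 - 486886*(-679811) = 31/58136 + 330990458546 = 19242461298030287/58136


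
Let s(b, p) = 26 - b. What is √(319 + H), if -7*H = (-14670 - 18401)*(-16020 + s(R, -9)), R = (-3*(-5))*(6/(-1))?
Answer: I*√75136993 ≈ 8668.2*I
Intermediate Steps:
R = -90 (R = 15*(6*(-1)) = 15*(-6) = -90)
H = -75137312 (H = -(-14670 - 18401)*(-16020 + (26 - 1*(-90)))/7 = -(-33071)*(-16020 + (26 + 90))/7 = -(-33071)*(-16020 + 116)/7 = -(-33071)*(-15904)/7 = -⅐*525961184 = -75137312)
√(319 + H) = √(319 - 75137312) = √(-75136993) = I*√75136993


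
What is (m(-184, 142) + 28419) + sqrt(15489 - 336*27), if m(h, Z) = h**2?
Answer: 62275 + 3*sqrt(713) ≈ 62355.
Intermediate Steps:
(m(-184, 142) + 28419) + sqrt(15489 - 336*27) = ((-184)**2 + 28419) + sqrt(15489 - 336*27) = (33856 + 28419) + sqrt(15489 - 9072) = 62275 + sqrt(6417) = 62275 + 3*sqrt(713)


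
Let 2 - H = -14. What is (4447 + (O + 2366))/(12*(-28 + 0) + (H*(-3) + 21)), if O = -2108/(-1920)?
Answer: -3270767/174240 ≈ -18.772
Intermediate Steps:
H = 16 (H = 2 - 1*(-14) = 2 + 14 = 16)
O = 527/480 (O = -2108*(-1/1920) = 527/480 ≈ 1.0979)
(4447 + (O + 2366))/(12*(-28 + 0) + (H*(-3) + 21)) = (4447 + (527/480 + 2366))/(12*(-28 + 0) + (16*(-3) + 21)) = (4447 + 1136207/480)/(12*(-28) + (-48 + 21)) = 3270767/(480*(-336 - 27)) = (3270767/480)/(-363) = (3270767/480)*(-1/363) = -3270767/174240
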